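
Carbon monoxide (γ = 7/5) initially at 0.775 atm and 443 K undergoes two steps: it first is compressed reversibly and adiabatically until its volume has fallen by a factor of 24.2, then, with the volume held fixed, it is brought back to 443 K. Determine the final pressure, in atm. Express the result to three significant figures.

Adiabatic step (PV^γ = const): P₂ = 0.775×24.2^(7/5) = 67.09 atm; T₂ = 443×24.2^(2/5) = 1585 K.
Isochoric: P₃ = P₂(T₃/T₂) = 67.09 × (443/1585) = 18.75 atm.

P₃ ≈ 18.8 atm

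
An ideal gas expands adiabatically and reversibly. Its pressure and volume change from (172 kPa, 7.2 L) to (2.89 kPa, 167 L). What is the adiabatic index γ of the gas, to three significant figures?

γ ≈ 1.30

PV^γ = const ⇒ γ = ln(P₂/P₁) / ln(V₁/V₂).
γ = ln(2.89/172) / ln(7.2/167) = 1.3.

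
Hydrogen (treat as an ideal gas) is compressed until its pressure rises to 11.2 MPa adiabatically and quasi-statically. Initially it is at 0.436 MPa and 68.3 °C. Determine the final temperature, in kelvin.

Along an adiabat T P^((1−γ)/γ) is constant, so T₂ = T₁ (P₂/P₁)^((γ−1)/γ).
For a diatomic ideal gas γ = 7/5, so (γ−1)/γ = 2/7.
T₁ = 68.3 °C = 341.4 K.
T₂ = 341.4 × (11.2/0.436)^(2/7) = 863.2 K.

T₂ ≈ 863 K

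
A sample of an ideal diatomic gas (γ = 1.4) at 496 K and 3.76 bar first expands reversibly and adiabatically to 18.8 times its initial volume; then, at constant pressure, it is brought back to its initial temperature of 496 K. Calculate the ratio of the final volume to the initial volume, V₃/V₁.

V₃/V₁ ≈ 60.8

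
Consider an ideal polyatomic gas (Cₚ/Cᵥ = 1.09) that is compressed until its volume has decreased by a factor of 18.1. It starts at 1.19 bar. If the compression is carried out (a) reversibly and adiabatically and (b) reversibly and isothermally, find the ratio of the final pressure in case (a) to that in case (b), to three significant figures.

P_adiabatic / P_isothermal ≈ 1.30

Isothermal: P_b = P₁(V₁/V₂) = 1.19×18.1.
Adiabatic: P_a = P₁(V₁/V₂)^γ = 1.19×18.1^(1.09).
P_a/P_b = (V₁/V₂)^(γ−1) = 18.1^(0.09) = 1.298.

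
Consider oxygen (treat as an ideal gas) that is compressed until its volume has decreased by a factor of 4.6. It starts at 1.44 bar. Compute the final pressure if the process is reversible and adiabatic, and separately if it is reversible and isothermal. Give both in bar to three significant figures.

For a diatomic ideal gas γ = 7/5.
Isothermal: P₂ = P₁(V₁/V₂) = 1.44×4.6 = 6.624 bar.
Adiabatic: P₂ = P₁(V₁/V₂)^γ = 1.44×4.6^(7/5) = 12.2 bar.

adiabatic: 12.2 bar; isothermal: 6.62 bar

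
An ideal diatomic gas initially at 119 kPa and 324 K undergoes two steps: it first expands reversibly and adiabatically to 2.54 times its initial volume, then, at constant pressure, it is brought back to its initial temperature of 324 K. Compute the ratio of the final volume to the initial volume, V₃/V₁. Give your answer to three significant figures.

V₃/V₁ ≈ 3.69

For a diatomic ideal gas γ = 7/5.
Adiabatic step: V₂/V₁ = 2.54; T₂ = T₁·(1/2.54)^(2/5) = 223.2 K.
Isobaric step: V₃/V₂ = T₃/T₂ = 324/223.2.
V₃/V₁ = (V₂/V₁)(V₃/V₂) = 2.54 × (324/223.2) = 3.688.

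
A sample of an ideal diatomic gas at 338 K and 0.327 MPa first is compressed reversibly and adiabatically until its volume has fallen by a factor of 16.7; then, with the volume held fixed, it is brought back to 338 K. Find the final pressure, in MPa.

P₃ ≈ 5.46 MPa

For a diatomic ideal gas γ = 7/5.
Adiabatic step (PV^γ = const): P₂ = 0.327×16.7^(7/5) = 16.84 MPa; T₂ = 338×16.7^(2/5) = 1042 K.
Isochoric: P₃ = P₂(T₃/T₂) = 16.84 × (338/1042) = 5.461 MPa.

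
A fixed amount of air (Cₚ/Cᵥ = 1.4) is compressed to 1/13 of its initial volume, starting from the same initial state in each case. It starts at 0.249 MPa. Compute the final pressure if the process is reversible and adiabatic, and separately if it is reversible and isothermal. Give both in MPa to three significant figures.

adiabatic: 9.03 MPa; isothermal: 3.24 MPa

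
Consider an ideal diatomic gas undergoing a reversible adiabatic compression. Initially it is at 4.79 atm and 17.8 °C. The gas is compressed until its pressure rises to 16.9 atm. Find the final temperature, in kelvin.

Adiabatic: T₂/T₁ = (P₂/P₁)^((γ−1)/γ).
For a diatomic ideal gas γ = 7/5, so (γ−1)/γ = 2/7.
T₁ = 17.8 °C = 290.9 K.
T₂ = 290.9 × (16.9/4.79)^(2/7) = 417.1 K.

T₂ ≈ 417 K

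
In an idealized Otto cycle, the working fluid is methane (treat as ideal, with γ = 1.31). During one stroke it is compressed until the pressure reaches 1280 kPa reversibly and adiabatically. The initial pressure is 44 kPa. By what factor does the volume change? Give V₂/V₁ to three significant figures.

From PV^γ = const, V₂/V₁ = (P₁/P₂)^(1/γ).
V₂/V₁ = (44/1280)^(0.763) = 0.07632.

V₂/V₁ ≈ 0.0763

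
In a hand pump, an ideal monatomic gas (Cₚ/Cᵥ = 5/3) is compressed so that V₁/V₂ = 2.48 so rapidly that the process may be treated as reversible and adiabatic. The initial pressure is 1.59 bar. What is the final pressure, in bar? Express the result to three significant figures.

P₂ ≈ 7.22 bar

Adiabatic: P₁V₁^γ = P₂V₂^γ ⇒ P₂ = P₁ (V₁/V₂)^γ.
P₂ = 1.59 × 2.48^(5/3) = 7.225 bar.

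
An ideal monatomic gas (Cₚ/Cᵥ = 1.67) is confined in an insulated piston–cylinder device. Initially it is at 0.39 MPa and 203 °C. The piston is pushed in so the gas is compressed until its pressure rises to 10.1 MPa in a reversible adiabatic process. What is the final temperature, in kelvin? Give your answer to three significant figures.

Along an adiabat T P^((1−γ)/γ) is constant, so T₂ = T₁ (P₂/P₁)^((γ−1)/γ).
T₁ = 203 °C = 476.1 K.
T₂ = 476.1 × (10.1/0.39)^(0.401) = 1757 K.

T₂ ≈ 1760 K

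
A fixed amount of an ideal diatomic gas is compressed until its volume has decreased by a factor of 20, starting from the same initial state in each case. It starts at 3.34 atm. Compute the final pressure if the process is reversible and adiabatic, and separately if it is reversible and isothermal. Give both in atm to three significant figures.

adiabatic: 221 atm; isothermal: 66.8 atm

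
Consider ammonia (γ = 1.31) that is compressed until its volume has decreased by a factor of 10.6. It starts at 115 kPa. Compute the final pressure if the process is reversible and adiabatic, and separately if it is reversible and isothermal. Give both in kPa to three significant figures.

adiabatic: 2530 kPa; isothermal: 1220 kPa

Isothermal: P₂ = P₁(V₁/V₂) = 115×10.6 = 1219 kPa.
Adiabatic: P₂ = P₁(V₁/V₂)^γ = 115×10.6^(1.31) = 2534 kPa.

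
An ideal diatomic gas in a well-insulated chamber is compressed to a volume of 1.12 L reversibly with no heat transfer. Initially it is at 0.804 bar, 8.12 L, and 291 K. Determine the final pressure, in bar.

P₂ ≈ 12.9 bar

Adiabatic: P₁V₁^γ = P₂V₂^γ ⇒ P₂ = P₁ (V₁/V₂)^γ.
γ = 7/5 for a diatomic ideal gas.
P₂ = 0.804 × (8.12/1.12)^(7/5) = 12.87 bar.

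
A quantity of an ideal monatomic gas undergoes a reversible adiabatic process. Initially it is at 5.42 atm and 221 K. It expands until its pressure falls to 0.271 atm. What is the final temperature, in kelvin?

T₂ ≈ 66.7 K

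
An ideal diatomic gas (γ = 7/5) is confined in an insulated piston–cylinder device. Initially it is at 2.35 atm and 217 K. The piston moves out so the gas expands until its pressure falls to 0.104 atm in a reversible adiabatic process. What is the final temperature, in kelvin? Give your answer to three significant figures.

T₂ ≈ 89.0 K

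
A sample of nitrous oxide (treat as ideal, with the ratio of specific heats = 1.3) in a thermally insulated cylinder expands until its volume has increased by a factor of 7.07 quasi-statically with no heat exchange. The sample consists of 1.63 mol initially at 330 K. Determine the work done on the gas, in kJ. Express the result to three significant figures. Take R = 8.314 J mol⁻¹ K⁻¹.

W ≈ -6.62 kJ

Adiabatic: T₁V₁^(γ−1) = T₂V₂^(γ−1) ⇒ T₂ = T₁ (V₁/V₂)^(γ−1).
T₂ = 330 × (1/7.07)^(0.3) = 183.5 K.
Q = 0, so ΔU = W_on_gas = nCᵥΔT with Cᵥ = R/(γ−1) = 27.71 J/(mol·K).
ΔU = 1.63 × 27.71 × (183.5 − 330) = -6617 J.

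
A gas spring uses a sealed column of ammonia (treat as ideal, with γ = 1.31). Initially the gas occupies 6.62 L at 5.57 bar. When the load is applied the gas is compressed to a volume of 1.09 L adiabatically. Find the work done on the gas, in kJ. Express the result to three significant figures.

W ≈ 8.91 kJ

P₂ = P₁(V₁/V₂)^γ = 5.57×(6.62/1.09)^(1.31) = 59.18 bar.
For a reversible adiabat, W_by_gas = (P₁V₁ − P₂V₂)/(γ−1).
W_by = (557000×0.00662 − 5.918×10^6×0.00109) / (0.31) = -8913 J.
W_on_gas = −W_by = 8913 J.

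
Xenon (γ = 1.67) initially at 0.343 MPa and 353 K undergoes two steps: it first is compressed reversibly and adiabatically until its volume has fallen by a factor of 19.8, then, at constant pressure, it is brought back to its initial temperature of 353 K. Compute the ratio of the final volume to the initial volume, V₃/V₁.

Adiabatic step: V₂/V₁ = 0.05051; T₂ = T₁·19.8^(0.67) = 2609 K.
Isobaric step: V₃/V₂ = T₃/T₂ = 353/2609.
V₃/V₁ = (V₂/V₁)(V₃/V₂) = 0.05051 × (353/2609) = 0.006832.

V₃/V₁ ≈ 0.00683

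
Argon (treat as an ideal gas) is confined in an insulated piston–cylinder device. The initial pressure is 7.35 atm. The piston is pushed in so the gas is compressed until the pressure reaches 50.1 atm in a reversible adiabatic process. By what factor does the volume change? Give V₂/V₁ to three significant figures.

V₂/V₁ ≈ 0.316

From PV^γ = const, V₂/V₁ = (P₁/P₂)^(1/γ).
For a monatomic ideal gas γ = 5/3.
V₂/V₁ = (7.35/50.1)^(3/5) = 0.3161.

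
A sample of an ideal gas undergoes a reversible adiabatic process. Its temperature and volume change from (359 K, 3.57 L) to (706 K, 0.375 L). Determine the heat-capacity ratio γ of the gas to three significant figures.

γ ≈ 1.30

TV^(γ−1) = const ⇒ γ − 1 = ln(T₂/T₁) / ln(V₁/V₂).
γ = 1 + ln(706/359) / ln(3.57/0.375) = 1.3.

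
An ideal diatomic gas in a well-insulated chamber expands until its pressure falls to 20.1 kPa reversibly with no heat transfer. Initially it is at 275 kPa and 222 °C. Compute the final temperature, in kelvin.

T₂ ≈ 234 K

Along an adiabat T P^((1−γ)/γ) is constant, so T₂ = T₁ (P₂/P₁)^((γ−1)/γ).
For a diatomic ideal gas γ = 7/5, so (γ−1)/γ = 2/7.
T₁ = 222 °C = 495.1 K.
T₂ = 495.1 × (20.1/275)^(2/7) = 234.5 K.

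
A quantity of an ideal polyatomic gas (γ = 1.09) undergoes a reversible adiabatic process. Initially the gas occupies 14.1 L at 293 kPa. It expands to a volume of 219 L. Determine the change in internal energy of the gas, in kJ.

ΔU ≈ -10.0 kJ

P₂ = P₁(V₁/V₂)^γ = 293×(14.1/219)^(1.09) = 14.74 kPa.
For a reversible adiabat, W_by_gas = (P₁V₁ − P₂V₂)/(γ−1).
W_by = (293000×0.0141 − 14740×0.219) / (0.09) = 10040 J.
Q = 0 ⇒ ΔU = −W_by = -10040 J.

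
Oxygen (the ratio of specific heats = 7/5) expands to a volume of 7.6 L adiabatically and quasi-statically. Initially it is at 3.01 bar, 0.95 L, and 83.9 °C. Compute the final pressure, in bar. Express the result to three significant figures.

Adiabatic: P₁V₁^γ = P₂V₂^γ ⇒ P₂ = P₁ (V₁/V₂)^γ.
P₂ = 3.01 × (0.95/7.6)^(7/5) = 0.1638 bar.

P₂ ≈ 0.164 bar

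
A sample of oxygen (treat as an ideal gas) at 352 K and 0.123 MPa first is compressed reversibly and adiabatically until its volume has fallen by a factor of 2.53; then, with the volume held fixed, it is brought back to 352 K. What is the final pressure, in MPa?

P₃ ≈ 0.311 MPa

For a diatomic ideal gas γ = 7/5.
Adiabatic step (PV^γ = const): P₂ = 0.123×2.53^(7/5) = 0.4511 MPa; T₂ = 352×2.53^(2/5) = 510.3 K.
Isochoric: P₃ = P₂(T₃/T₂) = 0.4511 × (352/510.3) = 0.3112 MPa.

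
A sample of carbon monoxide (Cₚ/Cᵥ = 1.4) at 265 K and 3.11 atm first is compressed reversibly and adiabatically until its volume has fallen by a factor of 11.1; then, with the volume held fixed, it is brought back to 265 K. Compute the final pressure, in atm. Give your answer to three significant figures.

P₃ ≈ 34.5 atm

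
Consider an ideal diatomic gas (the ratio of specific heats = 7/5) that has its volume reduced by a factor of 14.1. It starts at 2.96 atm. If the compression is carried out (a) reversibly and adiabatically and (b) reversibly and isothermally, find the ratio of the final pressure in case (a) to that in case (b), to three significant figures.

Isothermal: P_b = P₁(V₁/V₂) = 2.96×14.1.
Adiabatic: P_a = P₁(V₁/V₂)^γ = 2.96×14.1^(7/5).
P_a/P_b = (V₁/V₂)^(γ−1) = 14.1^(2/5) = 2.882.

P_adiabatic / P_isothermal ≈ 2.88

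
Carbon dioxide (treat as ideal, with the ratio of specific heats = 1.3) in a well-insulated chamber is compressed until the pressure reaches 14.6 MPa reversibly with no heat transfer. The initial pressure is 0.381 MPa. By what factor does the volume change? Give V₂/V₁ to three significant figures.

V₂/V₁ ≈ 0.0605

From PV^γ = const, V₂/V₁ = (P₁/P₂)^(1/γ).
V₂/V₁ = (0.381/14.6)^(0.769) = 0.06053.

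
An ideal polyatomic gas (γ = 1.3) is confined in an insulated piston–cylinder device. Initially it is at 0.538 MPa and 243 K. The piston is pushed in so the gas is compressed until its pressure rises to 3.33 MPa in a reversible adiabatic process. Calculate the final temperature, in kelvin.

T₂ ≈ 370 K

Adiabatic: T₂/T₁ = (P₂/P₁)^((γ−1)/γ).
T₂ = 243 × (3.33/0.538)^(0.231) = 370.1 K.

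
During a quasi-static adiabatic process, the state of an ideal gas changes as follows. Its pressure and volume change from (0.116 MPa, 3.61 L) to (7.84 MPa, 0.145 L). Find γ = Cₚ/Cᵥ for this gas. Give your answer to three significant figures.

PV^γ = const ⇒ γ = ln(P₂/P₁) / ln(V₁/V₂).
γ = ln(7.84/0.116) / ln(3.61/0.145) = 1.311.

γ ≈ 1.31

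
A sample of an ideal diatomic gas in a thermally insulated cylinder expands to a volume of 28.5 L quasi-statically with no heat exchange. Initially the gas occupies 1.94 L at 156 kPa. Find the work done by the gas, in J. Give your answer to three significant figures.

γ = 7/5 for a diatomic ideal gas.
P₂ = P₁(V₁/V₂)^γ = 156×(1.94/28.5)^(7/5) = 3.625 kPa.
For a reversible adiabat, W_by_gas = (P₁V₁ − P₂V₂)/(γ−1).
W_by = (156000×0.00194 − 3625×0.0285) / (2/5) = 498.3 J.

W ≈ 498 J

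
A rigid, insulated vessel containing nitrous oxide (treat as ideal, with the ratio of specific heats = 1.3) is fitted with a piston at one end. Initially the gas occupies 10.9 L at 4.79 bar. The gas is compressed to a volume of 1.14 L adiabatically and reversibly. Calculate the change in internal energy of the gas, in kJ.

P₂ = P₁(V₁/V₂)^γ = 4.79×(10.9/1.14)^(1.3) = 90.16 bar.
For a reversible adiabat, W_by_gas = (P₁V₁ − P₂V₂)/(γ−1).
W_by = (479000×0.0109 − 9.016×10^6×0.00114) / (0.3) = -16860 J.
Q = 0 ⇒ ΔU = −W_by = 16860 J.

ΔU ≈ 16.9 kJ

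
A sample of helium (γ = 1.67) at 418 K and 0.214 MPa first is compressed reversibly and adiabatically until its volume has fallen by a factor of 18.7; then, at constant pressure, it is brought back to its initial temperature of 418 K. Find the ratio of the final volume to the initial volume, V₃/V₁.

Adiabatic step: V₂/V₁ = 0.05348; T₂ = T₁·18.7^(0.67) = 2974 K.
Isobaric step: V₃/V₂ = T₃/T₂ = 418/2974.
V₃/V₁ = (V₂/V₁)(V₃/V₂) = 0.05348 × (418/2974) = 0.007517.

V₃/V₁ ≈ 0.00752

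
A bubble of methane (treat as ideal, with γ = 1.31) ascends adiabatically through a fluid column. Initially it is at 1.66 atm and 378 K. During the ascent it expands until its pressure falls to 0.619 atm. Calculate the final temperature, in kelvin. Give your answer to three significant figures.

T₂ ≈ 299 K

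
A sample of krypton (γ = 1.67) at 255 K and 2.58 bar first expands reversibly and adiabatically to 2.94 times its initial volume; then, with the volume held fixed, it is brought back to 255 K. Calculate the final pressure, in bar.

Adiabatic step (PV^γ = const): P₂ = 2.58×(1/2.94)^(1.67) = 0.4261 bar; T₂ = 255×(1/2.94)^(0.67) = 123.8 K.
Isochoric: P₃ = P₂(T₃/T₂) = 0.4261 × (255/123.8) = 0.8776 bar.

P₃ ≈ 0.878 bar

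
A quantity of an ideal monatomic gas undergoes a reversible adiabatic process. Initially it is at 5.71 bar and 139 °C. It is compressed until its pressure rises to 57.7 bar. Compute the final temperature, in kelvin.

Adiabatic: T₂/T₁ = (P₂/P₁)^((γ−1)/γ).
For a monatomic ideal gas γ = 5/3, so (γ−1)/γ = 2/5.
T₁ = 139 °C = 412.1 K.
T₂ = 412.1 × (57.7/5.71)^(2/5) = 1040 K.

T₂ ≈ 1040 K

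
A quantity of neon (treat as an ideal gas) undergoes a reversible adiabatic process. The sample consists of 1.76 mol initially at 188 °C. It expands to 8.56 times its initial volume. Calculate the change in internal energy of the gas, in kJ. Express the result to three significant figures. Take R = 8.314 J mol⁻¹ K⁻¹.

Adiabatic: T₁V₁^(γ−1) = T₂V₂^(γ−1) ⇒ T₂ = T₁ (V₁/V₂)^(γ−1).
γ = 5/3 for a monatomic ideal gas, so γ−1 = 2/3.
T₁ = 188 °C = 461.1 K.
T₂ = 461.1 × (1/8.56)^(2/3) = 110.2 K.
Q = 0, so ΔU = W_on_gas = nCᵥΔT with Cᵥ = R/(γ−1) = 12.47 J/(mol·K).
ΔU = 1.76 × 12.47 × (110.2 − 461.1) = -7703 J.

ΔU ≈ -7.70 kJ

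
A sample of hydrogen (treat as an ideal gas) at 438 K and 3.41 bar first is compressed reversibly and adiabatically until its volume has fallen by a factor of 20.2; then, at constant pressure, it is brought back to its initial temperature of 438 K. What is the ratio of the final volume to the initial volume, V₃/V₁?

V₃/V₁ ≈ 0.0149

For a diatomic ideal gas γ = 7/5.
Adiabatic step: V₂/V₁ = 0.0495; T₂ = T₁·20.2^(2/5) = 1458 K.
Isobaric step: V₃/V₂ = T₃/T₂ = 438/1458.
V₃/V₁ = (V₂/V₁)(V₃/V₂) = 0.0495 × (438/1458) = 0.01488.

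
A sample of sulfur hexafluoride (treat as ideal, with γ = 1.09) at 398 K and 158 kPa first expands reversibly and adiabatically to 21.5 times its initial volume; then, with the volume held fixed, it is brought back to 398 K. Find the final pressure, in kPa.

Adiabatic step (PV^γ = const): P₂ = 158×(1/21.5)^(1.09) = 5.576 kPa; T₂ = 398×(1/21.5)^(0.09) = 302 K.
Isochoric: P₃ = P₂(T₃/T₂) = 5.576 × (398/302) = 7.349 kPa.

P₃ ≈ 7.35 kPa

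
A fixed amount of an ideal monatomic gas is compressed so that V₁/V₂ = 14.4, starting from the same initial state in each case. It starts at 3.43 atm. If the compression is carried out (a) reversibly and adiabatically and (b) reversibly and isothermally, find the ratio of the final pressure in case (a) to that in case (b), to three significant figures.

P_adiabatic / P_isothermal ≈ 5.92

For a monatomic ideal gas γ = 5/3.
Isothermal: P_b = P₁(V₁/V₂) = 3.43×14.4.
Adiabatic: P_a = P₁(V₁/V₂)^γ = 3.43×14.4^(5/3).
P_a/P_b = (V₁/V₂)^(γ−1) = 14.4^(2/3) = 5.919.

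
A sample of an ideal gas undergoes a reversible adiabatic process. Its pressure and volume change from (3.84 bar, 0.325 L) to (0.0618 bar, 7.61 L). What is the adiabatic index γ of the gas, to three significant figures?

γ ≈ 1.31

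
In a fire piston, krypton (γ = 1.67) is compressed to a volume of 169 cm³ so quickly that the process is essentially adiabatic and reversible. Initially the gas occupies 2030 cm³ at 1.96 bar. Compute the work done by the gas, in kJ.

P₂ = P₁(V₁/V₂)^γ = 1.96×(2030/169)^(1.67) = 124.5 bar.
For a reversible adiabat, W_by_gas = (P₁V₁ − P₂V₂)/(γ−1).
W_by = (196000×0.00203 − 1.245×10^7×0.000169) / (0.67) = -2547 J.

W ≈ -2.55 kJ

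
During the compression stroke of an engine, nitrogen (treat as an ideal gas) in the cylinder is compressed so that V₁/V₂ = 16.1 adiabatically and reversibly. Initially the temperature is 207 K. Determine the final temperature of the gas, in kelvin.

For a reversible adiabat TV^(γ−1) is constant, so T₂ = T₁ (V₁/V₂)^(γ−1).
For a diatomic ideal gas γ = 7/5, so γ−1 = 2/5.
T₂ = 207 × 16.1^(2/5) = 629.1 K.

T₂ ≈ 629 K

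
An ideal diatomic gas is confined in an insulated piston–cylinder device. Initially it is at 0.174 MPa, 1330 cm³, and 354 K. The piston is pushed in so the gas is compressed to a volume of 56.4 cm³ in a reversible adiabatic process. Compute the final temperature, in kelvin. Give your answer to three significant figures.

For a reversible adiabat TV^(γ−1) is constant, so T₂ = T₁ (V₁/V₂)^(γ−1).
γ = 7/5 for a diatomic ideal gas.
T₂ = 354 × (1330/56.4)^(2/5) = 1253 K.

T₂ ≈ 1250 K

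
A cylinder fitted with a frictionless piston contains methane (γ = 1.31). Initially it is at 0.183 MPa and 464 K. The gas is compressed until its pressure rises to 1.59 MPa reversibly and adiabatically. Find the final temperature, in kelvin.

T₂ ≈ 774 K

Along an adiabat T P^((1−γ)/γ) is constant, so T₂ = T₁ (P₂/P₁)^((γ−1)/γ).
T₂ = 464 × (1.59/0.183)^(0.237) = 773.9 K.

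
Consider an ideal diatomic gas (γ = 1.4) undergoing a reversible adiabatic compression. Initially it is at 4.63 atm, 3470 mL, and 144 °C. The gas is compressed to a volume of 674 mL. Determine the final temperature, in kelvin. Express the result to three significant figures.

T₂ ≈ 803 K

For a reversible adiabat TV^(γ−1) is constant, so T₂ = T₁ (V₁/V₂)^(γ−1).
T₁ = 144 °C = 417.1 K.
T₂ = 417.1 × (3470/674)^(0.4) = 803.5 K.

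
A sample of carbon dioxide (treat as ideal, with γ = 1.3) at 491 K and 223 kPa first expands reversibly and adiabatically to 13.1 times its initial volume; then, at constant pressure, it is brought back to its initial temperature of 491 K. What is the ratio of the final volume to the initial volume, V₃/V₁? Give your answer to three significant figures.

V₃/V₁ ≈ 28.3

Adiabatic step: V₂/V₁ = 13.1; T₂ = T₁·(1/13.1)^(0.3) = 226.9 K.
Isobaric step: V₃/V₂ = T₃/T₂ = 491/226.9.
V₃/V₁ = (V₂/V₁)(V₃/V₂) = 13.1 × (491/226.9) = 28.34.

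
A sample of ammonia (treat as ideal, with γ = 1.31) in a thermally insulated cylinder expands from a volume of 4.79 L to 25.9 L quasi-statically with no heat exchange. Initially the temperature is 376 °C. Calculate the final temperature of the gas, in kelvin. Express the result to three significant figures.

T₂ ≈ 385 K

For a reversible adiabat TV^(γ−1) is constant, so T₂ = T₁ (V₁/V₂)^(γ−1).
T₁ = 376 °C = 649.1 K.
T₂ = 649.1 × (4.79/25.9)^(0.31) = 384.7 K.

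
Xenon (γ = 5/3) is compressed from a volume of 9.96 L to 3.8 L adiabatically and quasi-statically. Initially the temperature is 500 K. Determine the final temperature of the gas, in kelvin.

T₂ ≈ 951 K

Adiabatic: T₁V₁^(γ−1) = T₂V₂^(γ−1) ⇒ T₂ = T₁ (V₁/V₂)^(γ−1).
T₂ = 500 × (9.96/3.8)^(2/3) = 950.5 K.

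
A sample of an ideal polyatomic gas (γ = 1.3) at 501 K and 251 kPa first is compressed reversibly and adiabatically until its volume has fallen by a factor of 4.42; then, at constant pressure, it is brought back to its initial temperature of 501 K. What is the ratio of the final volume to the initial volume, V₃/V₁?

Adiabatic step: V₂/V₁ = 0.2262; T₂ = T₁·4.42^(0.3) = 782.5 K.
Isobaric step: V₃/V₂ = T₃/T₂ = 501/782.5.
V₃/V₁ = (V₂/V₁)(V₃/V₂) = 0.2262 × (501/782.5) = 0.1449.

V₃/V₁ ≈ 0.145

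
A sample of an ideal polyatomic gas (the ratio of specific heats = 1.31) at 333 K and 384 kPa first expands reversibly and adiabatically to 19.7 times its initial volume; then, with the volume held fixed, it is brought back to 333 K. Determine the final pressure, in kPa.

P₃ ≈ 19.5 kPa

Adiabatic step (PV^γ = const): P₂ = 384×(1/19.7)^(1.31) = 7.737 kPa; T₂ = 333×(1/19.7)^(0.31) = 132.2 K.
Isochoric: P₃ = P₂(T₃/T₂) = 7.737 × (333/132.2) = 19.49 kPa.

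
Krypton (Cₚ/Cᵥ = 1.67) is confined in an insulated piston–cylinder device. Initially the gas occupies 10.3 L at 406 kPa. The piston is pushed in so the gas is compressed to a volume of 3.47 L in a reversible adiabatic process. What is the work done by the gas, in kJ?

P₂ = P₁(V₁/V₂)^γ = 406×(10.3/3.47)^(1.67) = 2498 kPa.
For a reversible adiabat, W_by_gas = (P₁V₁ − P₂V₂)/(γ−1).
W_by = (406000×0.0103 − 2.498×10^6×0.00347) / (0.67) = -6697 J.

W ≈ -6.70 kJ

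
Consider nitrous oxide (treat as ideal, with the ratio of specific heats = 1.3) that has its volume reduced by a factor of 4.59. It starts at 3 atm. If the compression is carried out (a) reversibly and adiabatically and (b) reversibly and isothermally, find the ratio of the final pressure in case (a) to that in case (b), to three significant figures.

Isothermal: P_b = P₁(V₁/V₂) = 3×4.59.
Adiabatic: P_a = P₁(V₁/V₂)^γ = 3×4.59^(1.3).
P_a/P_b = (V₁/V₂)^(γ−1) = 4.59^(0.3) = 1.58.

P_adiabatic / P_isothermal ≈ 1.58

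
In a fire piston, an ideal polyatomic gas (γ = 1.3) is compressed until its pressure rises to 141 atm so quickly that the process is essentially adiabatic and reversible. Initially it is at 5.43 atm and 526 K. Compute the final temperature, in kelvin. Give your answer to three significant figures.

Adiabatic: T₂/T₁ = (P₂/P₁)^((γ−1)/γ).
T₂ = 526 × (141/5.43)^(0.231) = 1115 K.

T₂ ≈ 1120 K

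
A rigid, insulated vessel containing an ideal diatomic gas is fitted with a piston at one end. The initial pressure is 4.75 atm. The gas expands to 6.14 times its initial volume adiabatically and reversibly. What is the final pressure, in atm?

P₂ ≈ 0.374 atm

Since PV^γ is constant along a reversible adiabat, P₂ = P₁ (V₁/V₂)^γ.
For a diatomic ideal gas γ = 7/5.
P₂ = 4.75 × (1/6.14)^(7/5) = 0.3743 atm.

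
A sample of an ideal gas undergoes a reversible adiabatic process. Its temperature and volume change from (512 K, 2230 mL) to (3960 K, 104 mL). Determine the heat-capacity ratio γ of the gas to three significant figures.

γ ≈ 1.67

TV^(γ−1) = const ⇒ γ − 1 = ln(T₂/T₁) / ln(V₁/V₂).
γ = 1 + ln(3960/512) / ln(2230/104) = 1.667.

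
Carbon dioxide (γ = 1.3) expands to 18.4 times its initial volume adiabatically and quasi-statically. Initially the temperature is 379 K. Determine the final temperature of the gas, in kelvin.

For a reversible adiabat TV^(γ−1) is constant, so T₂ = T₁ (V₁/V₂)^(γ−1).
T₂ = 379 × (1/18.4)^(0.3) = 158.2 K.

T₂ ≈ 158 K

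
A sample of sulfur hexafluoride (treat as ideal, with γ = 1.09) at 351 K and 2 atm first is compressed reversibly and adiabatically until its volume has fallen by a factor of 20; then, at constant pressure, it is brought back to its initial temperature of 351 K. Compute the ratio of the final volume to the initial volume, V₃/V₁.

V₃/V₁ ≈ 0.0382

Adiabatic step: V₂/V₁ = 0.05; T₂ = T₁·20^(0.09) = 459.6 K.
Isobaric step: V₃/V₂ = T₃/T₂ = 351/459.6.
V₃/V₁ = (V₂/V₁)(V₃/V₂) = 0.05 × (351/459.6) = 0.03818.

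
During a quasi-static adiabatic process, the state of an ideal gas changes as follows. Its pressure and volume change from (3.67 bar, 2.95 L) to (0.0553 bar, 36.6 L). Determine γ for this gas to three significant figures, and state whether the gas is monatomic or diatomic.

PV^γ = const ⇒ γ = ln(P₂/P₁) / ln(V₁/V₂).
γ = ln(0.0553/3.67) / ln(2.95/36.6) = 1.666.
γ ≈ 1.67 is close to 5/3, so the gas is monatomic.

γ ≈ 1.67; monatomic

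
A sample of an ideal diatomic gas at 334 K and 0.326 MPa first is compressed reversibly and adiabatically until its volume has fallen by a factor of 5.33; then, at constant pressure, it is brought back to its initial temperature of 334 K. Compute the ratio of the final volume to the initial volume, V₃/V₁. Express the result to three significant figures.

V₃/V₁ ≈ 0.0961

For a diatomic ideal gas γ = 7/5.
Adiabatic step: V₂/V₁ = 0.1876; T₂ = T₁·5.33^(2/5) = 652.3 K.
Isobaric step: V₃/V₂ = T₃/T₂ = 334/652.3.
V₃/V₁ = (V₂/V₁)(V₃/V₂) = 0.1876 × (334/652.3) = 0.09607.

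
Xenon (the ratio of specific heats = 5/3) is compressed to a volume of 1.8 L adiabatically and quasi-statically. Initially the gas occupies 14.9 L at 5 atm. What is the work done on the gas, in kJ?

W ≈ 35.0 kJ

P₂ = P₁(V₁/V₂)^γ = 5×(14.9/1.8)^(5/3) = 169.4 atm.
For a reversible adiabat, W_by_gas = (P₁V₁ − P₂V₂)/(γ−1).
W_by = (506600×0.0149 − 1.716×10^7×0.0018) / (2/3) = -35010 J.
W_on_gas = −W_by = 35010 J.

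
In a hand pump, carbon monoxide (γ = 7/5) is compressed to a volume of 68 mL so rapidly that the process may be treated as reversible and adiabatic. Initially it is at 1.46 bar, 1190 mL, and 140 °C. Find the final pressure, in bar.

P₂ ≈ 80.3 bar

Since PV^γ is constant along a reversible adiabat, P₂ = P₁ (V₁/V₂)^γ.
P₂ = 1.46 × (1190/68)^(7/5) = 80.28 bar.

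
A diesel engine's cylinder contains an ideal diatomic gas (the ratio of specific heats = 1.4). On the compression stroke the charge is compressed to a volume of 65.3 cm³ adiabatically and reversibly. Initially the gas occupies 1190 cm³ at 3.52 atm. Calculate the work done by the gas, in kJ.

W ≈ -2.33 kJ

P₂ = P₁(V₁/V₂)^γ = 3.52×(1190/65.3)^(1.4) = 204.8 atm.
For a reversible adiabat, W_by_gas = (P₁V₁ − P₂V₂)/(γ−1).
W_by = (356700×0.00119 − 2.076×10^7×6.53×10^-5) / (0.4) = -2327 J.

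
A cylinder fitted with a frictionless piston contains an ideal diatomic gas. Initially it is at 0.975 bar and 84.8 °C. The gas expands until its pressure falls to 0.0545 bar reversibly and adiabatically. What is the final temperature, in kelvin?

T₂ ≈ 157 K

Along an adiabat T P^((1−γ)/γ) is constant, so T₂ = T₁ (P₂/P₁)^((γ−1)/γ).
For a diatomic ideal gas γ = 7/5, so (γ−1)/γ = 2/7.
T₁ = 84.8 °C = 357.9 K.
T₂ = 357.9 × (0.0545/0.975)^(2/7) = 157 K.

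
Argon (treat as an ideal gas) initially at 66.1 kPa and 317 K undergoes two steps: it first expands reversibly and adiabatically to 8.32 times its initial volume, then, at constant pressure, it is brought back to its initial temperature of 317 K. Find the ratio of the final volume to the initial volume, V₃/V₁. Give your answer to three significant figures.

For a monatomic ideal gas γ = 5/3.
Adiabatic step: V₂/V₁ = 8.32; T₂ = T₁·(1/8.32)^(2/3) = 77.2 K.
Isobaric step: V₃/V₂ = T₃/T₂ = 317/77.2.
V₃/V₁ = (V₂/V₁)(V₃/V₂) = 8.32 × (317/77.2) = 34.16.

V₃/V₁ ≈ 34.2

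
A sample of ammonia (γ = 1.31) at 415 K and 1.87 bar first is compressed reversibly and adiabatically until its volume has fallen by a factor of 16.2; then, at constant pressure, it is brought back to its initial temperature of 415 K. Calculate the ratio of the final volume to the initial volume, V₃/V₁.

V₃/V₁ ≈ 0.0260

Adiabatic step: V₂/V₁ = 0.06173; T₂ = T₁·16.2^(0.31) = 984 K.
Isobaric step: V₃/V₂ = T₃/T₂ = 415/984.
V₃/V₁ = (V₂/V₁)(V₃/V₂) = 0.06173 × (415/984) = 0.02603.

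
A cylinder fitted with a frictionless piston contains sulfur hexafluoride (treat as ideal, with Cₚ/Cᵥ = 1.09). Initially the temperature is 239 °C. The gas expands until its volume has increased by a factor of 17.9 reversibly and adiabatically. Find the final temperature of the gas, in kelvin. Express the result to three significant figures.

T₂ ≈ 395 K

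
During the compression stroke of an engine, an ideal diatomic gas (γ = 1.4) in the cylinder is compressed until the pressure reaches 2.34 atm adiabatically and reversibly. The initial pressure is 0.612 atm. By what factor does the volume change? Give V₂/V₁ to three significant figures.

From PV^γ = const, V₂/V₁ = (P₁/P₂)^(1/γ).
V₂/V₁ = (0.612/2.34)^(0.714) = 0.3837.

V₂/V₁ ≈ 0.384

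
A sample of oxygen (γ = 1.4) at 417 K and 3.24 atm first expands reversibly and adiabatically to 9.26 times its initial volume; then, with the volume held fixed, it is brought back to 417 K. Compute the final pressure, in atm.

Adiabatic step (PV^γ = const): P₂ = 3.24×(1/9.26)^(1.4) = 0.1436 atm; T₂ = 417×(1/9.26)^(0.4) = 171.2 K.
Isochoric: P₃ = P₂(T₃/T₂) = 0.1436 × (417/171.2) = 0.3499 atm.

P₃ ≈ 0.350 atm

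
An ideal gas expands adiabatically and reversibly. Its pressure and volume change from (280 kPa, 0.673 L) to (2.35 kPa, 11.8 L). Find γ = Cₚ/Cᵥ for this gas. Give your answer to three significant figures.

γ ≈ 1.67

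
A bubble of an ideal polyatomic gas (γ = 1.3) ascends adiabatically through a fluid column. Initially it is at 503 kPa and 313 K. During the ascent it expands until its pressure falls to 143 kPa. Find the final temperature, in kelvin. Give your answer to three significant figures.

T₂ ≈ 234 K

Adiabatic: T₂/T₁ = (P₂/P₁)^((γ−1)/γ).
T₂ = 313 × (143/503)^(0.231) = 234.1 K.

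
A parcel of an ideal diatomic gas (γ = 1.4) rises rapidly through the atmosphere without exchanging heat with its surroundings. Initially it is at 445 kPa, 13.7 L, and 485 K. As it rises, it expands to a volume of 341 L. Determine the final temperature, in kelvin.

T₂ ≈ 134 K

Adiabatic: T₁V₁^(γ−1) = T₂V₂^(γ−1) ⇒ T₂ = T₁ (V₁/V₂)^(γ−1).
T₂ = 485 × (13.7/341)^(0.4) = 134.1 K.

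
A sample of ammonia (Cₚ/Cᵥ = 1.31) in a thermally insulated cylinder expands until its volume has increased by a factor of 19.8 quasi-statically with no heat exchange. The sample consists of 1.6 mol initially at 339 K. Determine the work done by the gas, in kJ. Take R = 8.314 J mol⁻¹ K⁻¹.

Adiabatic: T₁V₁^(γ−1) = T₂V₂^(γ−1) ⇒ T₂ = T₁ (V₁/V₂)^(γ−1).
T₂ = 339 × (1/19.8)^(0.31) = 134.3 K.
Q = 0, so ΔU = W_on_gas = nCᵥΔT with Cᵥ = R/(γ−1) = 26.82 J/(mol·K).
ΔU = 1.6 × 26.82 × (134.3 − 339) = -8782 J.
Work done by the gas = −ΔU = 8782 J.

W ≈ 8.78 kJ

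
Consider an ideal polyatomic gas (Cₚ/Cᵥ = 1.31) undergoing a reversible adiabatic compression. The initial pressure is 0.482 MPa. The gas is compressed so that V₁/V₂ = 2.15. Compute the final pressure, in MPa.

Since PV^γ is constant along a reversible adiabat, P₂ = P₁ (V₁/V₂)^γ.
P₂ = 0.482 × 2.15^(1.31) = 1.314 MPa.

P₂ ≈ 1.31 MPa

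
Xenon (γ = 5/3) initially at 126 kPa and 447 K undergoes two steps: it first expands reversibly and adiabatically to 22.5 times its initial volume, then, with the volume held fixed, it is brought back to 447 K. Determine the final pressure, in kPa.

P₃ ≈ 5.60 kPa

Adiabatic step (PV^γ = const): P₂ = 126×(1/22.5)^(5/3) = 0.7026 kPa; T₂ = 447×(1/22.5)^(2/3) = 56.09 K.
Isochoric: P₃ = P₂(T₃/T₂) = 0.7026 × (447/56.09) = 5.6 kPa.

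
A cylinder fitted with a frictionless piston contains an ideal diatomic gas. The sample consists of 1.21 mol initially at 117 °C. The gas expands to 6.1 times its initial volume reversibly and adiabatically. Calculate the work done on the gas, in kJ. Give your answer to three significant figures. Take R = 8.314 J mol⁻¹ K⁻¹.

W ≈ -5.05 kJ

For a reversible adiabat TV^(γ−1) is constant, so T₂ = T₁ (V₁/V₂)^(γ−1).
γ = 7/5 for a diatomic ideal gas, so γ−1 = 2/5.
T₁ = 117 °C = 390.1 K.
T₂ = 390.1 × (1/6.1)^(2/5) = 189.3 K.
Q = 0, so ΔU = W_on_gas = nCᵥΔT with Cᵥ = R/(γ−1) = 20.79 J/(mol·K).
ΔU = 1.21 × 20.79 × (189.3 − 390.1) = -5052 J.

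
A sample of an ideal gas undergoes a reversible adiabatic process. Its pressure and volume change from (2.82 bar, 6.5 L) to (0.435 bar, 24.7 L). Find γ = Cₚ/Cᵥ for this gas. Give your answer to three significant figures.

PV^γ = const ⇒ γ = ln(P₂/P₁) / ln(V₁/V₂).
γ = ln(0.435/2.82) / ln(6.5/24.7) = 1.4.

γ ≈ 1.40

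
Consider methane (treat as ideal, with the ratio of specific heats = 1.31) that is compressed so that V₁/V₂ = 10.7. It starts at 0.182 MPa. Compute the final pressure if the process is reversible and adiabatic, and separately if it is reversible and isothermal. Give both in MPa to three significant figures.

adiabatic: 4.06 MPa; isothermal: 1.95 MPa

Isothermal: P₂ = P₁(V₁/V₂) = 0.182×10.7 = 1.947 MPa.
Adiabatic: P₂ = P₁(V₁/V₂)^γ = 0.182×10.7^(1.31) = 4.06 MPa.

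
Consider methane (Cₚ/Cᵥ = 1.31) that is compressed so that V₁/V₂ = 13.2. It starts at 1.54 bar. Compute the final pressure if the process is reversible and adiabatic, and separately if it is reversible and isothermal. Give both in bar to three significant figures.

Isothermal: P₂ = P₁(V₁/V₂) = 1.54×13.2 = 20.33 bar.
Adiabatic: P₂ = P₁(V₁/V₂)^γ = 1.54×13.2^(1.31) = 45.23 bar.

adiabatic: 45.2 bar; isothermal: 20.3 bar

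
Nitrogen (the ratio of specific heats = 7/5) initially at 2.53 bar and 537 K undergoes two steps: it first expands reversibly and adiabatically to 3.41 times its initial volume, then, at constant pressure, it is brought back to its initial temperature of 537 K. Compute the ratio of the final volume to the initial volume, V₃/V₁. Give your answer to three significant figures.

Adiabatic step: V₂/V₁ = 3.41; T₂ = T₁·(1/3.41)^(2/5) = 328.8 K.
Isobaric step: V₃/V₂ = T₃/T₂ = 537/328.8.
V₃/V₁ = (V₂/V₁)(V₃/V₂) = 3.41 × (537/328.8) = 5.57.

V₃/V₁ ≈ 5.57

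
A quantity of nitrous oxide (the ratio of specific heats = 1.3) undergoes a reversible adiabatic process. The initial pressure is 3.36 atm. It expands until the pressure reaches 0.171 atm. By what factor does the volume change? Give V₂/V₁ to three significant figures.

V₂/V₁ ≈ 9.88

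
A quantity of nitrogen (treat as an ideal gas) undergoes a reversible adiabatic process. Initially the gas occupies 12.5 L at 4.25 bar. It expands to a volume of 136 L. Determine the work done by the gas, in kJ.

W ≈ 8.17 kJ

γ = 7/5 for a diatomic ideal gas.
P₂ = P₁(V₁/V₂)^γ = 4.25×(12.5/136)^(7/5) = 0.1504 bar.
For a reversible adiabat, W_by_gas = (P₁V₁ − P₂V₂)/(γ−1).
W_by = (425000×0.0125 − 15040×0.136) / (2/5) = 8169 J.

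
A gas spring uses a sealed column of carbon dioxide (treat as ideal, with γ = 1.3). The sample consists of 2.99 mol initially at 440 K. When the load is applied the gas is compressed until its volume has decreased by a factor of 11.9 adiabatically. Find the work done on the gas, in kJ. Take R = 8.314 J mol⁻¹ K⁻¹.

W ≈ 40.2 kJ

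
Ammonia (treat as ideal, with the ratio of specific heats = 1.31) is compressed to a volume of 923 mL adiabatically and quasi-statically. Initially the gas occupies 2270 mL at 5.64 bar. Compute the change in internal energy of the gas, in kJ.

ΔU ≈ 1.33 kJ

P₂ = P₁(V₁/V₂)^γ = 5.64×(2270/923)^(1.31) = 18.33 bar.
For a reversible adiabat, W_by_gas = (P₁V₁ − P₂V₂)/(γ−1).
W_by = (564000×0.00227 − 1.833×10^6×0.000923) / (0.31) = -1329 J.
Q = 0 ⇒ ΔU = −W_by = 1329 J.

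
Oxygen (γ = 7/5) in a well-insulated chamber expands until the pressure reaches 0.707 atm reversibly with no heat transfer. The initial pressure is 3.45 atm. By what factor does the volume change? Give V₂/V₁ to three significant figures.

From PV^γ = const, V₂/V₁ = (P₁/P₂)^(1/γ).
V₂/V₁ = (3.45/0.707)^(5/7) = 3.103.

V₂/V₁ ≈ 3.10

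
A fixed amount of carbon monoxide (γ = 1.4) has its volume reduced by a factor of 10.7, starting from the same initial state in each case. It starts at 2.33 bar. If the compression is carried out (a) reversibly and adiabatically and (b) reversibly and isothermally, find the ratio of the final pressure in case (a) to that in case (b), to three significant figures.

Isothermal: P_b = P₁(V₁/V₂) = 2.33×10.7.
Adiabatic: P_a = P₁(V₁/V₂)^γ = 2.33×10.7^(1.4).
P_a/P_b = (V₁/V₂)^(γ−1) = 10.7^(0.4) = 2.581.

P_adiabatic / P_isothermal ≈ 2.58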